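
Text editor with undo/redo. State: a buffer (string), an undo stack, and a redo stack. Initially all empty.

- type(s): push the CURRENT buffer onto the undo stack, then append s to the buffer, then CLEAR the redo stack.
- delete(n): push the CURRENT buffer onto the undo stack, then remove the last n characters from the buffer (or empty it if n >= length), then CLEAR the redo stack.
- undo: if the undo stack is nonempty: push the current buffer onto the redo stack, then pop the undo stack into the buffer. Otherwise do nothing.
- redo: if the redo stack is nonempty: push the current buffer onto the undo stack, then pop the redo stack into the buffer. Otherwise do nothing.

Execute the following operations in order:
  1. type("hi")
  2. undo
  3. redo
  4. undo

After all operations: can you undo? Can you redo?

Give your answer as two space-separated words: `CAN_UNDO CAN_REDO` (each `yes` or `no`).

After op 1 (type): buf='hi' undo_depth=1 redo_depth=0
After op 2 (undo): buf='(empty)' undo_depth=0 redo_depth=1
After op 3 (redo): buf='hi' undo_depth=1 redo_depth=0
After op 4 (undo): buf='(empty)' undo_depth=0 redo_depth=1

Answer: no yes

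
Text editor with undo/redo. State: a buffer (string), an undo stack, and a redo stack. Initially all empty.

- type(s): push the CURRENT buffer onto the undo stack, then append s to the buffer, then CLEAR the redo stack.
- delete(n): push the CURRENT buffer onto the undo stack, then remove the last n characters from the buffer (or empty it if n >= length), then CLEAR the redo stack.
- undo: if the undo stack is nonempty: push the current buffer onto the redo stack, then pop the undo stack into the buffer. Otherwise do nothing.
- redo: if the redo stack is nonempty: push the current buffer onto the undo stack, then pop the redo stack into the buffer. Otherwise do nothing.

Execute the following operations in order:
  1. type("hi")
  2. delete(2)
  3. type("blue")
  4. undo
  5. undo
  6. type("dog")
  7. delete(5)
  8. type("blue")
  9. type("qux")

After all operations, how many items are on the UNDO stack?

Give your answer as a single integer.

Answer: 5

Derivation:
After op 1 (type): buf='hi' undo_depth=1 redo_depth=0
After op 2 (delete): buf='(empty)' undo_depth=2 redo_depth=0
After op 3 (type): buf='blue' undo_depth=3 redo_depth=0
After op 4 (undo): buf='(empty)' undo_depth=2 redo_depth=1
After op 5 (undo): buf='hi' undo_depth=1 redo_depth=2
After op 6 (type): buf='hidog' undo_depth=2 redo_depth=0
After op 7 (delete): buf='(empty)' undo_depth=3 redo_depth=0
After op 8 (type): buf='blue' undo_depth=4 redo_depth=0
After op 9 (type): buf='bluequx' undo_depth=5 redo_depth=0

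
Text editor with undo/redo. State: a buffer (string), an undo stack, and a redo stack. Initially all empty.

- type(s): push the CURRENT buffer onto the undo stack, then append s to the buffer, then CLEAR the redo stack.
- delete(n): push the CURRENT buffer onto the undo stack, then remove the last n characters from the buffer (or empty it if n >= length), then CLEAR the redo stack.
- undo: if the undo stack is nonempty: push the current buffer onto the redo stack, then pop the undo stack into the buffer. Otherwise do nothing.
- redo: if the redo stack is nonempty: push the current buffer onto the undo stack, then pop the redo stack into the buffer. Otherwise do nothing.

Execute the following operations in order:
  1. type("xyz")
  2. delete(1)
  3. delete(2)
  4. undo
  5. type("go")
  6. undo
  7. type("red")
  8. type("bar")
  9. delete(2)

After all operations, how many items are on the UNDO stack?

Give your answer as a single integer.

After op 1 (type): buf='xyz' undo_depth=1 redo_depth=0
After op 2 (delete): buf='xy' undo_depth=2 redo_depth=0
After op 3 (delete): buf='(empty)' undo_depth=3 redo_depth=0
After op 4 (undo): buf='xy' undo_depth=2 redo_depth=1
After op 5 (type): buf='xygo' undo_depth=3 redo_depth=0
After op 6 (undo): buf='xy' undo_depth=2 redo_depth=1
After op 7 (type): buf='xyred' undo_depth=3 redo_depth=0
After op 8 (type): buf='xyredbar' undo_depth=4 redo_depth=0
After op 9 (delete): buf='xyredb' undo_depth=5 redo_depth=0

Answer: 5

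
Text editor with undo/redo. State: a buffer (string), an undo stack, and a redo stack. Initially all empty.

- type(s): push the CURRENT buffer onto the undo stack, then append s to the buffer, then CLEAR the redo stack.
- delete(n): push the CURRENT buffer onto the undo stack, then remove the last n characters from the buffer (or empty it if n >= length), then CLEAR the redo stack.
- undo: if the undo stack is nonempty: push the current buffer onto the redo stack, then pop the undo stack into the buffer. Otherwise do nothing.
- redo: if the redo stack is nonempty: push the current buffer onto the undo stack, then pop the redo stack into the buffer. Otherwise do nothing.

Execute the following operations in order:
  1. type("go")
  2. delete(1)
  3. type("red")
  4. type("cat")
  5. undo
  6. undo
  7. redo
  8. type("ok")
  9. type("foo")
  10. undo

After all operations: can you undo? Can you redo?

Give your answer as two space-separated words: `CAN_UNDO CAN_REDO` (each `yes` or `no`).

After op 1 (type): buf='go' undo_depth=1 redo_depth=0
After op 2 (delete): buf='g' undo_depth=2 redo_depth=0
After op 3 (type): buf='gred' undo_depth=3 redo_depth=0
After op 4 (type): buf='gredcat' undo_depth=4 redo_depth=0
After op 5 (undo): buf='gred' undo_depth=3 redo_depth=1
After op 6 (undo): buf='g' undo_depth=2 redo_depth=2
After op 7 (redo): buf='gred' undo_depth=3 redo_depth=1
After op 8 (type): buf='gredok' undo_depth=4 redo_depth=0
After op 9 (type): buf='gredokfoo' undo_depth=5 redo_depth=0
After op 10 (undo): buf='gredok' undo_depth=4 redo_depth=1

Answer: yes yes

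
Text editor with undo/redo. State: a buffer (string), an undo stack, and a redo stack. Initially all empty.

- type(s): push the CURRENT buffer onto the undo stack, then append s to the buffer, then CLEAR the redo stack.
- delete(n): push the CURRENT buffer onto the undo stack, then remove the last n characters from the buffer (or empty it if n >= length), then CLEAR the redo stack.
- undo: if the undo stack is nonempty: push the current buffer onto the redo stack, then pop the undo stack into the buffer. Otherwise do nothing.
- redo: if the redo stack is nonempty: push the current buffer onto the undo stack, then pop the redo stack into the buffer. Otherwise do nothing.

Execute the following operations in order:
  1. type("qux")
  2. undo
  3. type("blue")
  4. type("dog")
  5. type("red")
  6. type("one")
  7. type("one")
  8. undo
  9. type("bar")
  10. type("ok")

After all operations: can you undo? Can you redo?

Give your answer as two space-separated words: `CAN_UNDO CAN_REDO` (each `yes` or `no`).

Answer: yes no

Derivation:
After op 1 (type): buf='qux' undo_depth=1 redo_depth=0
After op 2 (undo): buf='(empty)' undo_depth=0 redo_depth=1
After op 3 (type): buf='blue' undo_depth=1 redo_depth=0
After op 4 (type): buf='bluedog' undo_depth=2 redo_depth=0
After op 5 (type): buf='bluedogred' undo_depth=3 redo_depth=0
After op 6 (type): buf='bluedogredone' undo_depth=4 redo_depth=0
After op 7 (type): buf='bluedogredoneone' undo_depth=5 redo_depth=0
After op 8 (undo): buf='bluedogredone' undo_depth=4 redo_depth=1
After op 9 (type): buf='bluedogredonebar' undo_depth=5 redo_depth=0
After op 10 (type): buf='bluedogredonebarok' undo_depth=6 redo_depth=0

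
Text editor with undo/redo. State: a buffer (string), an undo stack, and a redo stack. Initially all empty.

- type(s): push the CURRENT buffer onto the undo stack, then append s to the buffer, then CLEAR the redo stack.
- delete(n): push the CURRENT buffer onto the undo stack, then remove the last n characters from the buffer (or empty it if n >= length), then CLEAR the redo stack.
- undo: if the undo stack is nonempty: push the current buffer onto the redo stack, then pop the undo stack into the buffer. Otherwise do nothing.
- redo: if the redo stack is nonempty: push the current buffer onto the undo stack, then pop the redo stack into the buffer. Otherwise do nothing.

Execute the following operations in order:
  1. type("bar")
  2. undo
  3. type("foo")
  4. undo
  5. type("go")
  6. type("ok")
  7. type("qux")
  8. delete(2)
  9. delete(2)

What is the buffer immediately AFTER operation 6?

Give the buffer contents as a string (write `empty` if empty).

After op 1 (type): buf='bar' undo_depth=1 redo_depth=0
After op 2 (undo): buf='(empty)' undo_depth=0 redo_depth=1
After op 3 (type): buf='foo' undo_depth=1 redo_depth=0
After op 4 (undo): buf='(empty)' undo_depth=0 redo_depth=1
After op 5 (type): buf='go' undo_depth=1 redo_depth=0
After op 6 (type): buf='gook' undo_depth=2 redo_depth=0

Answer: gook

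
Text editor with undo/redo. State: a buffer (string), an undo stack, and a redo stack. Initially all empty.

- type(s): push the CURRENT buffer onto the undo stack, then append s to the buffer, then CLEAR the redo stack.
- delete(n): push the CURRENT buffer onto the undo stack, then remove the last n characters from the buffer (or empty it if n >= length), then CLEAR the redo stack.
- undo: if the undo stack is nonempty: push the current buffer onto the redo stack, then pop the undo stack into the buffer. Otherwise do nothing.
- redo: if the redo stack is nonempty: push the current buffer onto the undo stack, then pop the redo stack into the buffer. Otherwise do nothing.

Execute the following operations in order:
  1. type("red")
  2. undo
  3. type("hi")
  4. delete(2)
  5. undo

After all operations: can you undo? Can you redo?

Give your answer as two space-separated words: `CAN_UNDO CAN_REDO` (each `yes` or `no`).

Answer: yes yes

Derivation:
After op 1 (type): buf='red' undo_depth=1 redo_depth=0
After op 2 (undo): buf='(empty)' undo_depth=0 redo_depth=1
After op 3 (type): buf='hi' undo_depth=1 redo_depth=0
After op 4 (delete): buf='(empty)' undo_depth=2 redo_depth=0
After op 5 (undo): buf='hi' undo_depth=1 redo_depth=1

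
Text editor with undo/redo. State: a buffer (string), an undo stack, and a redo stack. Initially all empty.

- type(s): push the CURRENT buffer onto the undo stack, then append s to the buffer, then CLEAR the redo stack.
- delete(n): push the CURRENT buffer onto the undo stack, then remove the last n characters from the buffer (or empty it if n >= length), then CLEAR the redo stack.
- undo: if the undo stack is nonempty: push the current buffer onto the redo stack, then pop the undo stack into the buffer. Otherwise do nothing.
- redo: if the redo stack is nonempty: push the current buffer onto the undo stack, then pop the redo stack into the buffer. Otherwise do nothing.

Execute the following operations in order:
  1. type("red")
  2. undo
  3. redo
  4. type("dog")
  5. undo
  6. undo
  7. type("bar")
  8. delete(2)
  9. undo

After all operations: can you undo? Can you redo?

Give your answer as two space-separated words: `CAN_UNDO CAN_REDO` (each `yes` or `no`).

After op 1 (type): buf='red' undo_depth=1 redo_depth=0
After op 2 (undo): buf='(empty)' undo_depth=0 redo_depth=1
After op 3 (redo): buf='red' undo_depth=1 redo_depth=0
After op 4 (type): buf='reddog' undo_depth=2 redo_depth=0
After op 5 (undo): buf='red' undo_depth=1 redo_depth=1
After op 6 (undo): buf='(empty)' undo_depth=0 redo_depth=2
After op 7 (type): buf='bar' undo_depth=1 redo_depth=0
After op 8 (delete): buf='b' undo_depth=2 redo_depth=0
After op 9 (undo): buf='bar' undo_depth=1 redo_depth=1

Answer: yes yes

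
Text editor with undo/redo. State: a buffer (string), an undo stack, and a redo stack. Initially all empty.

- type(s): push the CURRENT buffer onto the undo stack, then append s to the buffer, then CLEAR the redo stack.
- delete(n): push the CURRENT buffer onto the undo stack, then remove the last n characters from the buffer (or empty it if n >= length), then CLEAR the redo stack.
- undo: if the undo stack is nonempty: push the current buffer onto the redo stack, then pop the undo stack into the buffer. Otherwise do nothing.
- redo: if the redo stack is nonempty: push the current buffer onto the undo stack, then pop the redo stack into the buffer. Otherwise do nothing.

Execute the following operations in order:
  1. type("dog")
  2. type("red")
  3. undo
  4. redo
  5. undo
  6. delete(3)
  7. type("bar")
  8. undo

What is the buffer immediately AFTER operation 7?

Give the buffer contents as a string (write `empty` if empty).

Answer: bar

Derivation:
After op 1 (type): buf='dog' undo_depth=1 redo_depth=0
After op 2 (type): buf='dogred' undo_depth=2 redo_depth=0
After op 3 (undo): buf='dog' undo_depth=1 redo_depth=1
After op 4 (redo): buf='dogred' undo_depth=2 redo_depth=0
After op 5 (undo): buf='dog' undo_depth=1 redo_depth=1
After op 6 (delete): buf='(empty)' undo_depth=2 redo_depth=0
After op 7 (type): buf='bar' undo_depth=3 redo_depth=0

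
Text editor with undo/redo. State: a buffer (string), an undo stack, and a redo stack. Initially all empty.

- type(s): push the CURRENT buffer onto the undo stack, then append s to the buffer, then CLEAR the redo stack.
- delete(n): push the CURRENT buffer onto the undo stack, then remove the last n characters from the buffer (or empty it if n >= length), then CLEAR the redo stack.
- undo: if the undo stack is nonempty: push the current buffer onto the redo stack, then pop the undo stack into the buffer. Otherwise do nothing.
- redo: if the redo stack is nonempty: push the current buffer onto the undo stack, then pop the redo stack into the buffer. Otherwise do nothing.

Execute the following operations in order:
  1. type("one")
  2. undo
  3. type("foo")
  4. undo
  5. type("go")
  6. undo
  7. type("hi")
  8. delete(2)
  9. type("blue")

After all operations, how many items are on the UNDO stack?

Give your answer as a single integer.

After op 1 (type): buf='one' undo_depth=1 redo_depth=0
After op 2 (undo): buf='(empty)' undo_depth=0 redo_depth=1
After op 3 (type): buf='foo' undo_depth=1 redo_depth=0
After op 4 (undo): buf='(empty)' undo_depth=0 redo_depth=1
After op 5 (type): buf='go' undo_depth=1 redo_depth=0
After op 6 (undo): buf='(empty)' undo_depth=0 redo_depth=1
After op 7 (type): buf='hi' undo_depth=1 redo_depth=0
After op 8 (delete): buf='(empty)' undo_depth=2 redo_depth=0
After op 9 (type): buf='blue' undo_depth=3 redo_depth=0

Answer: 3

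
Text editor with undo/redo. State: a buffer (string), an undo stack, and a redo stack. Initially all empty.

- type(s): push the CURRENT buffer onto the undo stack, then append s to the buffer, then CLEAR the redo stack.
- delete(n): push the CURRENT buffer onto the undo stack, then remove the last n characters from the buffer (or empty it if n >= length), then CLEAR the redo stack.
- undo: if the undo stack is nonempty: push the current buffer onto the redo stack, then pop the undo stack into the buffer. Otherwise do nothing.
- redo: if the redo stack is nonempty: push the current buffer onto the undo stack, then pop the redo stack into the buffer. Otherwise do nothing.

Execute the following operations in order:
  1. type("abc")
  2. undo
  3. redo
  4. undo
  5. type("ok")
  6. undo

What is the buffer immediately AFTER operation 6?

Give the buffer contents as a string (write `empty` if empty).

After op 1 (type): buf='abc' undo_depth=1 redo_depth=0
After op 2 (undo): buf='(empty)' undo_depth=0 redo_depth=1
After op 3 (redo): buf='abc' undo_depth=1 redo_depth=0
After op 4 (undo): buf='(empty)' undo_depth=0 redo_depth=1
After op 5 (type): buf='ok' undo_depth=1 redo_depth=0
After op 6 (undo): buf='(empty)' undo_depth=0 redo_depth=1

Answer: empty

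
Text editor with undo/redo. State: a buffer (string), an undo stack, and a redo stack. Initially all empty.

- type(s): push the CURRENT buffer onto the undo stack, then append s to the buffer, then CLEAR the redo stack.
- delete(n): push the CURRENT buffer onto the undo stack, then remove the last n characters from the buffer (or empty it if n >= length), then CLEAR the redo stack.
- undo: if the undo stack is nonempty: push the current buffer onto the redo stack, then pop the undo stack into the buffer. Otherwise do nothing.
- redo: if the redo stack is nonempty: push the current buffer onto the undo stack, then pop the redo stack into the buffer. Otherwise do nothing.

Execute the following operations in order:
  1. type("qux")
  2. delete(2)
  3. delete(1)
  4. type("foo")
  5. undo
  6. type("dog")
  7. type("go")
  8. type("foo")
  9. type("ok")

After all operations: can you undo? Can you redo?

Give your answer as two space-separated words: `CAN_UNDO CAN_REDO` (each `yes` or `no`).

Answer: yes no

Derivation:
After op 1 (type): buf='qux' undo_depth=1 redo_depth=0
After op 2 (delete): buf='q' undo_depth=2 redo_depth=0
After op 3 (delete): buf='(empty)' undo_depth=3 redo_depth=0
After op 4 (type): buf='foo' undo_depth=4 redo_depth=0
After op 5 (undo): buf='(empty)' undo_depth=3 redo_depth=1
After op 6 (type): buf='dog' undo_depth=4 redo_depth=0
After op 7 (type): buf='doggo' undo_depth=5 redo_depth=0
After op 8 (type): buf='doggofoo' undo_depth=6 redo_depth=0
After op 9 (type): buf='doggofoook' undo_depth=7 redo_depth=0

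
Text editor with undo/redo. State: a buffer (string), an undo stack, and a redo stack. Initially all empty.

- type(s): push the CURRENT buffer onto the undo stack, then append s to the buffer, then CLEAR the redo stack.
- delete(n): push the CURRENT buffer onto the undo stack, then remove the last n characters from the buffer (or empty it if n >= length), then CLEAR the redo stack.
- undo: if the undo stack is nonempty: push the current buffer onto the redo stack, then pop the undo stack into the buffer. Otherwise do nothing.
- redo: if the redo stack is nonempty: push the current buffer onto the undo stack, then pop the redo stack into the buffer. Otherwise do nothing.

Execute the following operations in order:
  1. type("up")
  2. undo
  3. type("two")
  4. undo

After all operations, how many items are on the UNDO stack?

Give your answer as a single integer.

Answer: 0

Derivation:
After op 1 (type): buf='up' undo_depth=1 redo_depth=0
After op 2 (undo): buf='(empty)' undo_depth=0 redo_depth=1
After op 3 (type): buf='two' undo_depth=1 redo_depth=0
After op 4 (undo): buf='(empty)' undo_depth=0 redo_depth=1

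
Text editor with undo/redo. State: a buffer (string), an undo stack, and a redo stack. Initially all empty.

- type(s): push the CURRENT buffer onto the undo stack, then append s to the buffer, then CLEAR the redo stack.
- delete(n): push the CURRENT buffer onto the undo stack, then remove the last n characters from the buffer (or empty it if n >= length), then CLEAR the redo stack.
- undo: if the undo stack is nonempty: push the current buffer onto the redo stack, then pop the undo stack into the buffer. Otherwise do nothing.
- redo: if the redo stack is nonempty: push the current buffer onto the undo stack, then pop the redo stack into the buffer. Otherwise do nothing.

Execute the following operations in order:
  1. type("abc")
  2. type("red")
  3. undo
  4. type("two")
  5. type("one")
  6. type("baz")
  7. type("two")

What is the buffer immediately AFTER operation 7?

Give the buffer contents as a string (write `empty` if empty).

After op 1 (type): buf='abc' undo_depth=1 redo_depth=0
After op 2 (type): buf='abcred' undo_depth=2 redo_depth=0
After op 3 (undo): buf='abc' undo_depth=1 redo_depth=1
After op 4 (type): buf='abctwo' undo_depth=2 redo_depth=0
After op 5 (type): buf='abctwoone' undo_depth=3 redo_depth=0
After op 6 (type): buf='abctwoonebaz' undo_depth=4 redo_depth=0
After op 7 (type): buf='abctwoonebaztwo' undo_depth=5 redo_depth=0

Answer: abctwoonebaztwo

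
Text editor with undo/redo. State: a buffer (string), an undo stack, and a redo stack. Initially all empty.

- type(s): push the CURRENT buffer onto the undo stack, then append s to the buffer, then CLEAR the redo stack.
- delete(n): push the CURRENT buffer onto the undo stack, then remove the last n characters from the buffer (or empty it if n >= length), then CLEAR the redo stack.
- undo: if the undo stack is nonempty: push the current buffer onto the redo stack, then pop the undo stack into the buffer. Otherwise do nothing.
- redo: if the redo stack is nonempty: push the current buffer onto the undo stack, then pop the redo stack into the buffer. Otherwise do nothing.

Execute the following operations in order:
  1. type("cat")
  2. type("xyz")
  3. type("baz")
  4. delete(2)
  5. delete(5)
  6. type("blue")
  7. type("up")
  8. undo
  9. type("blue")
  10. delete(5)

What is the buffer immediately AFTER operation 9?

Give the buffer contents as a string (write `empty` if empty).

Answer: cablueblue

Derivation:
After op 1 (type): buf='cat' undo_depth=1 redo_depth=0
After op 2 (type): buf='catxyz' undo_depth=2 redo_depth=0
After op 3 (type): buf='catxyzbaz' undo_depth=3 redo_depth=0
After op 4 (delete): buf='catxyzb' undo_depth=4 redo_depth=0
After op 5 (delete): buf='ca' undo_depth=5 redo_depth=0
After op 6 (type): buf='cablue' undo_depth=6 redo_depth=0
After op 7 (type): buf='cablueup' undo_depth=7 redo_depth=0
After op 8 (undo): buf='cablue' undo_depth=6 redo_depth=1
After op 9 (type): buf='cablueblue' undo_depth=7 redo_depth=0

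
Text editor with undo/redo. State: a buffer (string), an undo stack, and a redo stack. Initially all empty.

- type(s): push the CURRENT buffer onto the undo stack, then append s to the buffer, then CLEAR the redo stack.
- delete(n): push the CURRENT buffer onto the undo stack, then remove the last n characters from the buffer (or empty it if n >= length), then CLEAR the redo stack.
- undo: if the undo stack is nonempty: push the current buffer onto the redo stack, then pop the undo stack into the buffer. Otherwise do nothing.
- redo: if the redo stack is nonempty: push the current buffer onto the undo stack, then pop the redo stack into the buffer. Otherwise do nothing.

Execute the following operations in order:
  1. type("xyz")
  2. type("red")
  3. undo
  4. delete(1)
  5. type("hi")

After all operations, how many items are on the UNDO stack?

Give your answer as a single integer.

After op 1 (type): buf='xyz' undo_depth=1 redo_depth=0
After op 2 (type): buf='xyzred' undo_depth=2 redo_depth=0
After op 3 (undo): buf='xyz' undo_depth=1 redo_depth=1
After op 4 (delete): buf='xy' undo_depth=2 redo_depth=0
After op 5 (type): buf='xyhi' undo_depth=3 redo_depth=0

Answer: 3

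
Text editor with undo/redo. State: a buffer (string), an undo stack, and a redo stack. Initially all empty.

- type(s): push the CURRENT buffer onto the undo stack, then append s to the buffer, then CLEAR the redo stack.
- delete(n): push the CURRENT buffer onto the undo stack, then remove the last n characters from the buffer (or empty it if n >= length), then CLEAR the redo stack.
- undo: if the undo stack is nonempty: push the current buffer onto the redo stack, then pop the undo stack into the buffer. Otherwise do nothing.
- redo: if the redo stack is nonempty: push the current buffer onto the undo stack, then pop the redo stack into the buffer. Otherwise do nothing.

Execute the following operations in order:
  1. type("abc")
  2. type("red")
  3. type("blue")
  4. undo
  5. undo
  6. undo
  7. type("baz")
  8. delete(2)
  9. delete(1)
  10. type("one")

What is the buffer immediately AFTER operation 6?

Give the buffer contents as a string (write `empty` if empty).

Answer: empty

Derivation:
After op 1 (type): buf='abc' undo_depth=1 redo_depth=0
After op 2 (type): buf='abcred' undo_depth=2 redo_depth=0
After op 3 (type): buf='abcredblue' undo_depth=3 redo_depth=0
After op 4 (undo): buf='abcred' undo_depth=2 redo_depth=1
After op 5 (undo): buf='abc' undo_depth=1 redo_depth=2
After op 6 (undo): buf='(empty)' undo_depth=0 redo_depth=3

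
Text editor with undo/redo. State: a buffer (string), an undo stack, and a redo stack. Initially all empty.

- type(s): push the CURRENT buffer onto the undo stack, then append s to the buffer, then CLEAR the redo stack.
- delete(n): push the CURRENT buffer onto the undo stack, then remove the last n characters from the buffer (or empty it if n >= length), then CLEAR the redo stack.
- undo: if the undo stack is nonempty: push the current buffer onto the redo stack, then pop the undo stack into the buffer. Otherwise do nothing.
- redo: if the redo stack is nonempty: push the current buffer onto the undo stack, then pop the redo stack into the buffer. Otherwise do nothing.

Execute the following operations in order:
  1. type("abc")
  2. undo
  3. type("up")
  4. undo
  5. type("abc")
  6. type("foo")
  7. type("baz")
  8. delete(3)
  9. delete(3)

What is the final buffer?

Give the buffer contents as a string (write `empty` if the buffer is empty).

Answer: abc

Derivation:
After op 1 (type): buf='abc' undo_depth=1 redo_depth=0
After op 2 (undo): buf='(empty)' undo_depth=0 redo_depth=1
After op 3 (type): buf='up' undo_depth=1 redo_depth=0
After op 4 (undo): buf='(empty)' undo_depth=0 redo_depth=1
After op 5 (type): buf='abc' undo_depth=1 redo_depth=0
After op 6 (type): buf='abcfoo' undo_depth=2 redo_depth=0
After op 7 (type): buf='abcfoobaz' undo_depth=3 redo_depth=0
After op 8 (delete): buf='abcfoo' undo_depth=4 redo_depth=0
After op 9 (delete): buf='abc' undo_depth=5 redo_depth=0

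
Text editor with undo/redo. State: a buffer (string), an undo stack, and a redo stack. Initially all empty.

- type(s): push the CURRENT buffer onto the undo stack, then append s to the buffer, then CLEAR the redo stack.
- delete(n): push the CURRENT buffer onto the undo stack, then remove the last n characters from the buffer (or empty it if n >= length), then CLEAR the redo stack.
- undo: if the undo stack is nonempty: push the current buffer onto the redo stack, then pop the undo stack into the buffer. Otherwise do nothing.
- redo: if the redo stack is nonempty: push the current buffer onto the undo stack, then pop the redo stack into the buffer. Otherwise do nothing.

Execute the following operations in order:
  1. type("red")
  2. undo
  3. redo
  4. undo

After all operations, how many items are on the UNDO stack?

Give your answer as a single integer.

Answer: 0

Derivation:
After op 1 (type): buf='red' undo_depth=1 redo_depth=0
After op 2 (undo): buf='(empty)' undo_depth=0 redo_depth=1
After op 3 (redo): buf='red' undo_depth=1 redo_depth=0
After op 4 (undo): buf='(empty)' undo_depth=0 redo_depth=1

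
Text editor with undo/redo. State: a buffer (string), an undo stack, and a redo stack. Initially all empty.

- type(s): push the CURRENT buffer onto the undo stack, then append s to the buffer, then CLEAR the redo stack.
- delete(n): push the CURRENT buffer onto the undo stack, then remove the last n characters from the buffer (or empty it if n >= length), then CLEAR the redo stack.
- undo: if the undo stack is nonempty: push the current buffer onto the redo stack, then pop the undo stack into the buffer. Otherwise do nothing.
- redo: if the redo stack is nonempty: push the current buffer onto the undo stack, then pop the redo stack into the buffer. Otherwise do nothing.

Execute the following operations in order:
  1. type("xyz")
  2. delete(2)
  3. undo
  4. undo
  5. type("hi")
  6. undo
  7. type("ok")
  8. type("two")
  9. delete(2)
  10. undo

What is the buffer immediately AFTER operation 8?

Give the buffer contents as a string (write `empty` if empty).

Answer: oktwo

Derivation:
After op 1 (type): buf='xyz' undo_depth=1 redo_depth=0
After op 2 (delete): buf='x' undo_depth=2 redo_depth=0
After op 3 (undo): buf='xyz' undo_depth=1 redo_depth=1
After op 4 (undo): buf='(empty)' undo_depth=0 redo_depth=2
After op 5 (type): buf='hi' undo_depth=1 redo_depth=0
After op 6 (undo): buf='(empty)' undo_depth=0 redo_depth=1
After op 7 (type): buf='ok' undo_depth=1 redo_depth=0
After op 8 (type): buf='oktwo' undo_depth=2 redo_depth=0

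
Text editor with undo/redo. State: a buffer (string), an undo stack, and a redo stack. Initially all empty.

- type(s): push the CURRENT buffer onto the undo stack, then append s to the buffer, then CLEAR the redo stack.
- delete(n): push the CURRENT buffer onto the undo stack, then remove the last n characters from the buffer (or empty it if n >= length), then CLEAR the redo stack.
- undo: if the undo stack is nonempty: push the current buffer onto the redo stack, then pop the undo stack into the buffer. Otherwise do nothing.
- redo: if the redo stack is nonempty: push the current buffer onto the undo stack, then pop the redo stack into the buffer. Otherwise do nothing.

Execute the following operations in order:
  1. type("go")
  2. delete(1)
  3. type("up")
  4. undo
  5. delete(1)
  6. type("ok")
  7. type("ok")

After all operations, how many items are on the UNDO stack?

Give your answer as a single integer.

Answer: 5

Derivation:
After op 1 (type): buf='go' undo_depth=1 redo_depth=0
After op 2 (delete): buf='g' undo_depth=2 redo_depth=0
After op 3 (type): buf='gup' undo_depth=3 redo_depth=0
After op 4 (undo): buf='g' undo_depth=2 redo_depth=1
After op 5 (delete): buf='(empty)' undo_depth=3 redo_depth=0
After op 6 (type): buf='ok' undo_depth=4 redo_depth=0
After op 7 (type): buf='okok' undo_depth=5 redo_depth=0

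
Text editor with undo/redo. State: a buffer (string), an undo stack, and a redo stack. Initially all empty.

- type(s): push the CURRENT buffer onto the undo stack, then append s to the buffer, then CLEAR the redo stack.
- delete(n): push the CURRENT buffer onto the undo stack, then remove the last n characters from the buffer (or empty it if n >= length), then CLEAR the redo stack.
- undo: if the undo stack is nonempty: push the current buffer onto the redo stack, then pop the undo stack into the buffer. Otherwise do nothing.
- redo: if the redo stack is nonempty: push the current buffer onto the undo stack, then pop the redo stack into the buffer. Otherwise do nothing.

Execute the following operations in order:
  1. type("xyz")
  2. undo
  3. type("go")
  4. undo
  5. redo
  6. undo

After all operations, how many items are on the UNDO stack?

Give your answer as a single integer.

After op 1 (type): buf='xyz' undo_depth=1 redo_depth=0
After op 2 (undo): buf='(empty)' undo_depth=0 redo_depth=1
After op 3 (type): buf='go' undo_depth=1 redo_depth=0
After op 4 (undo): buf='(empty)' undo_depth=0 redo_depth=1
After op 5 (redo): buf='go' undo_depth=1 redo_depth=0
After op 6 (undo): buf='(empty)' undo_depth=0 redo_depth=1

Answer: 0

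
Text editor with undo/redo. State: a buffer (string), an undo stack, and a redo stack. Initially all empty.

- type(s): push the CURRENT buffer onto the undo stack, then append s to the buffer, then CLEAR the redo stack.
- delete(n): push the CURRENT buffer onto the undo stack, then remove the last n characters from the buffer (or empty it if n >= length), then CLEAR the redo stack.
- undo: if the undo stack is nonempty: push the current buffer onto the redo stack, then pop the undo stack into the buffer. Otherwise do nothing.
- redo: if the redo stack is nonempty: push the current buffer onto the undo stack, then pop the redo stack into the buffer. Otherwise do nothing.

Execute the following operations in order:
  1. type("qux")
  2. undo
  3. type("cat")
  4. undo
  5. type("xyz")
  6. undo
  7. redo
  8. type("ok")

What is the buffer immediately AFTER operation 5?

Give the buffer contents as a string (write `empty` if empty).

Answer: xyz

Derivation:
After op 1 (type): buf='qux' undo_depth=1 redo_depth=0
After op 2 (undo): buf='(empty)' undo_depth=0 redo_depth=1
After op 3 (type): buf='cat' undo_depth=1 redo_depth=0
After op 4 (undo): buf='(empty)' undo_depth=0 redo_depth=1
After op 5 (type): buf='xyz' undo_depth=1 redo_depth=0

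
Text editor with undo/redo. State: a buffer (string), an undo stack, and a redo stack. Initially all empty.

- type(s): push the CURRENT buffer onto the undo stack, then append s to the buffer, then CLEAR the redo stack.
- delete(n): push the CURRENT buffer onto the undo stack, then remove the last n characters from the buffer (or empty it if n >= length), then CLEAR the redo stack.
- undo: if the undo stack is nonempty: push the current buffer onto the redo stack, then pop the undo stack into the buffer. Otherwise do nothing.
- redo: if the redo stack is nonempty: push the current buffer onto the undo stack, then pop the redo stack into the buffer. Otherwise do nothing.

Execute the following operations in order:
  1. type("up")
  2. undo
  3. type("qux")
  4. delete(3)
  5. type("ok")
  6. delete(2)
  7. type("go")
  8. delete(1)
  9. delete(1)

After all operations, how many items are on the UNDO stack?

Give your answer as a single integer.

After op 1 (type): buf='up' undo_depth=1 redo_depth=0
After op 2 (undo): buf='(empty)' undo_depth=0 redo_depth=1
After op 3 (type): buf='qux' undo_depth=1 redo_depth=0
After op 4 (delete): buf='(empty)' undo_depth=2 redo_depth=0
After op 5 (type): buf='ok' undo_depth=3 redo_depth=0
After op 6 (delete): buf='(empty)' undo_depth=4 redo_depth=0
After op 7 (type): buf='go' undo_depth=5 redo_depth=0
After op 8 (delete): buf='g' undo_depth=6 redo_depth=0
After op 9 (delete): buf='(empty)' undo_depth=7 redo_depth=0

Answer: 7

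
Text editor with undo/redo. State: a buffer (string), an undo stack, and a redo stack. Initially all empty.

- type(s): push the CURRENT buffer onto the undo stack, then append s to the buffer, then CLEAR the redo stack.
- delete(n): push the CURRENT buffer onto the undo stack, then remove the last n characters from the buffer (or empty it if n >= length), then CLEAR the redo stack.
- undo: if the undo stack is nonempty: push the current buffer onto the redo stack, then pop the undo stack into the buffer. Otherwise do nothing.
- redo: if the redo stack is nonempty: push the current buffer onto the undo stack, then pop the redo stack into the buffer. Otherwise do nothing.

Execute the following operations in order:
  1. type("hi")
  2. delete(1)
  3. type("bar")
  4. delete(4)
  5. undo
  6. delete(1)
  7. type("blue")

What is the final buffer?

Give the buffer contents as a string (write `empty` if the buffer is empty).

After op 1 (type): buf='hi' undo_depth=1 redo_depth=0
After op 2 (delete): buf='h' undo_depth=2 redo_depth=0
After op 3 (type): buf='hbar' undo_depth=3 redo_depth=0
After op 4 (delete): buf='(empty)' undo_depth=4 redo_depth=0
After op 5 (undo): buf='hbar' undo_depth=3 redo_depth=1
After op 6 (delete): buf='hba' undo_depth=4 redo_depth=0
After op 7 (type): buf='hbablue' undo_depth=5 redo_depth=0

Answer: hbablue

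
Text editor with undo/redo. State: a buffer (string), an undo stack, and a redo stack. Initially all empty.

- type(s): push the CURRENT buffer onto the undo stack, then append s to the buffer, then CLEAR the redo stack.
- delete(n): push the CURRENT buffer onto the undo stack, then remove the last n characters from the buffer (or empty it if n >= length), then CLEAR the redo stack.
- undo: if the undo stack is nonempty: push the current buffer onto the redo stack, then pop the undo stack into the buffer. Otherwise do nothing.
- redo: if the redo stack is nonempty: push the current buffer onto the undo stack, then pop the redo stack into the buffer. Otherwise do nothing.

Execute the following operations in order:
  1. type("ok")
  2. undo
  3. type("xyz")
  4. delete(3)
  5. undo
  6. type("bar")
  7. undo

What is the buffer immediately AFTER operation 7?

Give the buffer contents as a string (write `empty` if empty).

After op 1 (type): buf='ok' undo_depth=1 redo_depth=0
After op 2 (undo): buf='(empty)' undo_depth=0 redo_depth=1
After op 3 (type): buf='xyz' undo_depth=1 redo_depth=0
After op 4 (delete): buf='(empty)' undo_depth=2 redo_depth=0
After op 5 (undo): buf='xyz' undo_depth=1 redo_depth=1
After op 6 (type): buf='xyzbar' undo_depth=2 redo_depth=0
After op 7 (undo): buf='xyz' undo_depth=1 redo_depth=1

Answer: xyz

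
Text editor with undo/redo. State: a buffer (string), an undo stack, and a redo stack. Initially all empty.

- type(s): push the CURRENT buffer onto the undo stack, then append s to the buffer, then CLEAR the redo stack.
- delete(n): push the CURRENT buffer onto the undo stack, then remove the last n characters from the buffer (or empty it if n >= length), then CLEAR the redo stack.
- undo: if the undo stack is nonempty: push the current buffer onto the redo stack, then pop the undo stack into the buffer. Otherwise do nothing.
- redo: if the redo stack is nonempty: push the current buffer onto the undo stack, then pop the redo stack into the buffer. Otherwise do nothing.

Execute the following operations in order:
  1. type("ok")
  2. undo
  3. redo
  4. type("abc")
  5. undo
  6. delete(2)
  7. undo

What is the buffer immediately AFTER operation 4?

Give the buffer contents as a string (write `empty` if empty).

Answer: okabc

Derivation:
After op 1 (type): buf='ok' undo_depth=1 redo_depth=0
After op 2 (undo): buf='(empty)' undo_depth=0 redo_depth=1
After op 3 (redo): buf='ok' undo_depth=1 redo_depth=0
After op 4 (type): buf='okabc' undo_depth=2 redo_depth=0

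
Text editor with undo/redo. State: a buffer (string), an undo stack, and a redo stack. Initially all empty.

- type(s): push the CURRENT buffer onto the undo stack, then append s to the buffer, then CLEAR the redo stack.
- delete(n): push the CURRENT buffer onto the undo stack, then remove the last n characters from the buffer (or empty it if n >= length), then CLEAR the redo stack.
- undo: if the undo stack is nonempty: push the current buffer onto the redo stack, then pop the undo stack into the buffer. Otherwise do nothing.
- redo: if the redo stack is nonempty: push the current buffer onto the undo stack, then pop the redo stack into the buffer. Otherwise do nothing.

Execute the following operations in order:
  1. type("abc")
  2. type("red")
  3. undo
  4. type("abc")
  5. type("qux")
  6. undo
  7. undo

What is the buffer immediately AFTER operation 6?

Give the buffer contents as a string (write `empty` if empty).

Answer: abcabc

Derivation:
After op 1 (type): buf='abc' undo_depth=1 redo_depth=0
After op 2 (type): buf='abcred' undo_depth=2 redo_depth=0
After op 3 (undo): buf='abc' undo_depth=1 redo_depth=1
After op 4 (type): buf='abcabc' undo_depth=2 redo_depth=0
After op 5 (type): buf='abcabcqux' undo_depth=3 redo_depth=0
After op 6 (undo): buf='abcabc' undo_depth=2 redo_depth=1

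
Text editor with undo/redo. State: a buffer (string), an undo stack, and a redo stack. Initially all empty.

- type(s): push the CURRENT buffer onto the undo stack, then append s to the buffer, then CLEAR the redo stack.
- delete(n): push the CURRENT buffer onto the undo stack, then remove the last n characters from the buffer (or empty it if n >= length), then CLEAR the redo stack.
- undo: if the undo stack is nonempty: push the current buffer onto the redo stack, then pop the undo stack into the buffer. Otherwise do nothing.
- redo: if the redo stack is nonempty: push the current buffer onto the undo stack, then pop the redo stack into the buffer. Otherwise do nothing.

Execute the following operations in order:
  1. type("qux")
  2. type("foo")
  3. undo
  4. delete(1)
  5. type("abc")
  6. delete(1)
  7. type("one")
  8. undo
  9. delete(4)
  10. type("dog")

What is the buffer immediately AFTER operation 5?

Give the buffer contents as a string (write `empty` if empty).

After op 1 (type): buf='qux' undo_depth=1 redo_depth=0
After op 2 (type): buf='quxfoo' undo_depth=2 redo_depth=0
After op 3 (undo): buf='qux' undo_depth=1 redo_depth=1
After op 4 (delete): buf='qu' undo_depth=2 redo_depth=0
After op 5 (type): buf='quabc' undo_depth=3 redo_depth=0

Answer: quabc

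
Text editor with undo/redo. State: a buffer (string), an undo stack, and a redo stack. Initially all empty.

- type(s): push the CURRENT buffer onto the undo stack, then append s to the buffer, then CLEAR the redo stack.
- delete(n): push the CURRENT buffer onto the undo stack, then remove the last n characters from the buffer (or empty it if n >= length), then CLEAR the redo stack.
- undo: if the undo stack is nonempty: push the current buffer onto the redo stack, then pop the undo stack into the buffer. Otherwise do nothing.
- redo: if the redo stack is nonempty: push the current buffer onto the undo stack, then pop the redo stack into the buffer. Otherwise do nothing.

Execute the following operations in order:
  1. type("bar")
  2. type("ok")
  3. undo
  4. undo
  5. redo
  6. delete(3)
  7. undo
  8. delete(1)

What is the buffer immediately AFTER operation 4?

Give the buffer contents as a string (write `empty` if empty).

After op 1 (type): buf='bar' undo_depth=1 redo_depth=0
After op 2 (type): buf='barok' undo_depth=2 redo_depth=0
After op 3 (undo): buf='bar' undo_depth=1 redo_depth=1
After op 4 (undo): buf='(empty)' undo_depth=0 redo_depth=2

Answer: empty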